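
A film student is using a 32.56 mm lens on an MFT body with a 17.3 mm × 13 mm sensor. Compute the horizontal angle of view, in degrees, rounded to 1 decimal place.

29.8°

Angle of view α = 2·arctan(w/2f) with w = 17.3 mm and f = 32.56 mm.
w/2f = 0.26566; arctan(0.26566) ≈ 14.8777°, so α ≈ 29.7555°.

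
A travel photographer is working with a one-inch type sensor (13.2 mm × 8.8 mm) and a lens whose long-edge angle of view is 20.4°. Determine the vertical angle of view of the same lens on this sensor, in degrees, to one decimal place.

13.7°

From the long-edge AOV: f = 13.2 / (2·tan(10.2°)) = 13.2 / 0.35986 ≈ 36.6813 mm.
Vertical AOV = 2·arctan(8.8 / (2 × 36.6813)) = 2·arctan(0.11995) ≈ 13.6802°.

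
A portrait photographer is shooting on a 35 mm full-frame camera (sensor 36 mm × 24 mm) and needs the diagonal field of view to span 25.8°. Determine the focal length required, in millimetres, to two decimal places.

94.46 mm

Sensor diagonal = √(36² + 24²) = √1872.0000 ≈ 43.2666 mm.
From α = 2·arctan(d/2f) we get f = d / (2·tan(α/2)).
With d = 43.2666 mm and α/2 = 12.9°, tan(α/2) ≈ 0.22903, so f ≈ 43.2666 / 0.45806 ≈ 94.4560 mm.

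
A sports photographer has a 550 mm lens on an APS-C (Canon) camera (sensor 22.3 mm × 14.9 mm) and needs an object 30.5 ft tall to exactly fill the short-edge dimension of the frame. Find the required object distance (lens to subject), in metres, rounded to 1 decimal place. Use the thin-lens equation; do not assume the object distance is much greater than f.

W: 30.5 ft × 304.8 mm/ft = 9296.40 mm.
Magnification m = h/W = dᵢ/dₒ; combined with 1/f = 1/dₒ + 1/dᵢ this gives dₒ = f·(1 + W/h).
dₒ = 550 mm × (1 + 9296.4/14.9) = 550 × 624.9194 ≈ 343705.694 mm = 343.706 m.

343.7 m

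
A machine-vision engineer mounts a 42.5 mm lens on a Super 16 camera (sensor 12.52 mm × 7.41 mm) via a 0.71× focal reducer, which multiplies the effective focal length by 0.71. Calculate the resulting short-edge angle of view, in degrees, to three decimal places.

Effective focal length f = 42.5 × 0.71 = 30.175 mm.
α = 2·arctan(7.41 / (2 × 30.175)) = 2·arctan(0.12278) ≈ 13.9999°.

14.000°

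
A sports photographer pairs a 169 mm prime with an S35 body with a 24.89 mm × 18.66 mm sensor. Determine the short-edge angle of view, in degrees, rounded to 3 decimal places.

Angle of view α = 2·arctan(h/2f) with h = 18.66 mm and f = 169 mm.
h/2f = 0.05521; arctan(0.05521) ≈ 3.1599°, so α ≈ 6.3199°.

6.320°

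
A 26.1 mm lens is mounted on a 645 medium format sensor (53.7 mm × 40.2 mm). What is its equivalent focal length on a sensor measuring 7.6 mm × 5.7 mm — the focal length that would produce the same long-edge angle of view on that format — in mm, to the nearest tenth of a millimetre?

Equal angle of view means equal width/f ratio, so f₂ = f₁ · (width₂/width₁) = 26.1 × 7.6/53.7.
f₂ = 26.1 × 0.14153 ≈ 3.694 mm.

3.7 mm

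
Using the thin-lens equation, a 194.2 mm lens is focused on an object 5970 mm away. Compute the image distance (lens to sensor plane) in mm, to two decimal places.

200.73 mm

1/dᵢ = 1/f − 1/dₒ = 1/194.2 − 1/5970 = 0.0049818 mm⁻¹.
dᵢ = 1/0.0049818 ≈ 200.7296 mm.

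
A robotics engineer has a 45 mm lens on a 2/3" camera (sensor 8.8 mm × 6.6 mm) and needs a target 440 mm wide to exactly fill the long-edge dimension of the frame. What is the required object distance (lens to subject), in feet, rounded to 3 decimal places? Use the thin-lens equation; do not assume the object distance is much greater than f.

7.530 ft

Magnification m = w/W = dᵢ/dₒ; combined with 1/f = 1/dₒ + 1/dᵢ this gives dₒ = f·(1 + W/w).
dₒ = 45 mm × (1 + 440/8.8) = 45 × 51.0000 ≈ 2295.000 mm = 2295.000/304.8 ft = 7.52953 ft.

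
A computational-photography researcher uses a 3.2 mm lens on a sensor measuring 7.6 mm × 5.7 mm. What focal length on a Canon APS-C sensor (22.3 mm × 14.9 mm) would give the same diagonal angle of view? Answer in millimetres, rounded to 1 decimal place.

9.0 mm

Sensor diagonal = √(7.6² + 5.7²) = √90.2500 ≈ 9.5000 mm.
Sensor diagonal = √(22.3² + 14.9²) = √719.3000 ≈ 26.8198 mm.
Equal angle of view means equal diagonal/f ratio, so f₂ = f₁ · (diagonal₂/diagonal₁) = 3.2 × 26.8198/9.5000.
f₂ = 3.2 × 2.82313 ≈ 9.034 mm.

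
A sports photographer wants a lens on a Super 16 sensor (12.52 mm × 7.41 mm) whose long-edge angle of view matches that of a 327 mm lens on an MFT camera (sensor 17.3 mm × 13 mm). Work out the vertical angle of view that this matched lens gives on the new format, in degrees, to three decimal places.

1.794°

Equal long-edge AOV ⇒ f₂ = f₁ · 12.52/17.3 = 327 × 0.72370 ≈ 236.6497 mm.
Vertical AOV on the new format = 2·arctan(7.41 / (2 × 236.6497)) = 2·arctan(0.01566) ≈ 1.7939°.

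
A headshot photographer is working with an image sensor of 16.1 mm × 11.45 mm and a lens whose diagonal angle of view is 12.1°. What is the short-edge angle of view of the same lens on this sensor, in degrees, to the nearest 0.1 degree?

Sensor diagonal = √(16.1² + 11.45²) = √390.3125 ≈ 19.7563 mm.
From the diagonal AOV: f = 19.7563 / (2·tan(6.05°)) = 19.7563 / 0.21197 ≈ 93.2020 mm.
Short-edge AOV = 2·arctan(11.45 / (2 × 93.2020)) = 2·arctan(0.06143) ≈ 7.0300°.

7.0°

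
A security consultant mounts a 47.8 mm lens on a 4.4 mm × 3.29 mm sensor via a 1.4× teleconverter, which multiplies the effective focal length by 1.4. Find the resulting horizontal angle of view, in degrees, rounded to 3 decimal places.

Effective focal length f = 47.8 × 1.4 = 66.92 mm.
α = 2·arctan(4.4 / (2 × 66.92)) = 2·arctan(0.03288) ≈ 3.7658°.

3.766°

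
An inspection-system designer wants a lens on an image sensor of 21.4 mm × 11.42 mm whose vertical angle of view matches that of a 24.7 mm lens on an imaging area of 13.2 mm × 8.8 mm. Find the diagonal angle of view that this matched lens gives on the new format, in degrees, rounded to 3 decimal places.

Equal vertical AOV ⇒ f₂ = f₁ · 11.42/8.8 = 24.7 × 1.29773 ≈ 32.0539 mm.
Sensor diagonal = √(21.4² + 11.42²) = √588.3764 ≈ 24.2565 mm.
Diagonal AOV on the new format = 2·arctan(24.2565 / (2 × 32.0539)) = 2·arctan(0.37837) ≈ 41.4503°.

41.450°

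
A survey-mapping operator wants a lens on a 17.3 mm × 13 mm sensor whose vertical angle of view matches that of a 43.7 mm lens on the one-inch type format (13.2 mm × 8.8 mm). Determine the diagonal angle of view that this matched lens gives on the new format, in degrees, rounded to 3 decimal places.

19.029°

Equal vertical AOV ⇒ f₂ = f₁ · 13/8.8 = 43.7 × 1.47727 ≈ 64.5568 mm.
Sensor diagonal = √(17.3² + 13²) = √468.2900 ≈ 21.6400 mm.
Diagonal AOV on the new format = 2·arctan(21.6400 / (2 × 64.5568)) = 2·arctan(0.16760) ≈ 19.0292°.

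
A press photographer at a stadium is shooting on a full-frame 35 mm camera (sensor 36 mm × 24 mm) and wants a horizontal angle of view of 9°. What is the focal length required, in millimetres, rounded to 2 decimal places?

From α = 2·arctan(w/2f) we get f = w / (2·tan(α/2)).
With w = 36 mm and α/2 = 4.5°, tan(α/2) ≈ 0.07870, so f ≈ 36 / 0.15740 ≈ 228.7117 mm.

228.71 mm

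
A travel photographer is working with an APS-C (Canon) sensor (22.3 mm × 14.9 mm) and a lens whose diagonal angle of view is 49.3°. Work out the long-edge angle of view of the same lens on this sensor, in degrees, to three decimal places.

Sensor diagonal = √(22.3² + 14.9²) = √719.3000 ≈ 26.8198 mm.
From the diagonal AOV: f = 26.8198 / (2·tan(24.65°)) = 26.8198 / 0.91778 ≈ 29.2223 mm.
Long-edge AOV = 2·arctan(22.3 / (2 × 29.2223)) = 2·arctan(0.38156) ≈ 41.7695°.

41.769°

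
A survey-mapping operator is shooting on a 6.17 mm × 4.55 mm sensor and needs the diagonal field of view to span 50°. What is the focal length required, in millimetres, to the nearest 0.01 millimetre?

Sensor diagonal = √(6.17² + 4.55²) = √58.7714 ≈ 7.6663 mm.
From α = 2·arctan(d/2f) we get f = d / (2·tan(α/2)).
With d = 7.6663 mm and α/2 = 25°, tan(α/2) ≈ 0.46631, so f ≈ 7.6663 / 0.93262 ≈ 8.2202 mm.

8.22 mm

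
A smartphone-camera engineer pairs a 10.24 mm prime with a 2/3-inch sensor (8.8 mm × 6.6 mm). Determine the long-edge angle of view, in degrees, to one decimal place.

46.5°

Angle of view α = 2·arctan(w/2f) with w = 8.8 mm and f = 10.24 mm.
w/2f = 0.42969; arctan(0.42969) ≈ 23.2526°, so α ≈ 46.5052°.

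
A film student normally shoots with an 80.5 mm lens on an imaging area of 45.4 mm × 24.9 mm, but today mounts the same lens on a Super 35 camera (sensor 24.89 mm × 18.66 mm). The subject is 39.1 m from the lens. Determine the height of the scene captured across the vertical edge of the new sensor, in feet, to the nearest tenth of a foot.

29.7 ft

The focal length stays 80.5 mm; the relevant sensor dimension is now h = 18.66 mm. Object distance dₒ = 39.1 m = 39100 mm.
Thin-lens field height W = h·(dₒ − f)/f = 18.66 × (39100 − 80.5)/80.5 ≈ 9044.769 mm = 9044.769/304.8 ft = 29.6744 ft.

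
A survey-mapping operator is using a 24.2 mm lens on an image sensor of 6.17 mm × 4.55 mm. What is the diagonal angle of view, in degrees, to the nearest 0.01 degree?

Sensor diagonal = √(6.17² + 4.55²) = √58.7714 ≈ 7.6663 mm.
Angle of view α = 2·arctan(d/2f) with d = 7.6663 mm and f = 24.2 mm.
d/2f = 0.15839; arctan(0.15839) ≈ 9.0005°, so α ≈ 18.0010°.

18.00°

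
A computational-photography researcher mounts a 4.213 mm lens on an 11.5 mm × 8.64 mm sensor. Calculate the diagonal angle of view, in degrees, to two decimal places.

119.28°

Sensor diagonal = √(11.5² + 8.64²) = √206.8996 ≈ 14.3840 mm.
Angle of view α = 2·arctan(d/2f) with d = 14.3840 mm and f = 4.213 mm.
d/2f = 1.70710; arctan(1.70710) ≈ 59.6387°, so α ≈ 119.2773°.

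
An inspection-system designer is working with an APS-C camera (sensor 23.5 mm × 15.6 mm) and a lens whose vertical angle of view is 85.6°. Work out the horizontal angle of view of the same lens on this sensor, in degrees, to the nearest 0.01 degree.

108.73°

From the vertical AOV: f = 15.6 / (2·tan(42.8°)) = 15.6 / 1.85202 ≈ 8.4232 mm.
Horizontal AOV = 2·arctan(23.5 / (2 × 8.4232)) = 2·arctan(1.39495) ≈ 108.7287°.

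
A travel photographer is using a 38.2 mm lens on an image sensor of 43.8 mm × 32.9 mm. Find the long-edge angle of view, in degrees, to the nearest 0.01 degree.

Angle of view α = 2·arctan(w/2f) with w = 43.8 mm and f = 38.2 mm.
w/2f = 0.57330; arctan(0.57330) ≈ 29.8256°, so α ≈ 59.6512°.

59.65°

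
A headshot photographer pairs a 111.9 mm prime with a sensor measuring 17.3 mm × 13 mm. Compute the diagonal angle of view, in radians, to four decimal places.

Sensor diagonal = √(17.3² + 13²) = √468.2900 ≈ 21.6400 mm.
Angle of view α = 2·arctan(d/2f) with d = 21.6400 mm and f = 111.9 mm.
d/2f = 0.09669; arctan(0.09669) ≈ 0.0964 rad, so α ≈ 0.1928 rad.

0.1928 rad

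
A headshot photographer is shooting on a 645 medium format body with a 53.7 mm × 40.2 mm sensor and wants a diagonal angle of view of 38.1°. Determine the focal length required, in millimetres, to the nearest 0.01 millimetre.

97.13 mm

Sensor diagonal = √(53.7² + 40.2²) = √4499.7300 ≈ 67.0800 mm.
From α = 2·arctan(d/2f) we get f = d / (2·tan(α/2)).
With d = 67.0800 mm and α/2 = 19.05°, tan(α/2) ≈ 0.34530, so f ≈ 67.0800 / 0.69061 ≈ 97.1318 mm.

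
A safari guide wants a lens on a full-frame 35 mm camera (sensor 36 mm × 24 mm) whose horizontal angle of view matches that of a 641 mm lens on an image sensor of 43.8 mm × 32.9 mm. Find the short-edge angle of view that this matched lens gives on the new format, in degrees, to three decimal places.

Equal horizontal AOV ⇒ f₂ = f₁ · 36/43.8 = 641 × 0.82192 ≈ 526.8493 mm.
Short-edge AOV on the new format = 2·arctan(24 / (2 × 526.8493)) = 2·arctan(0.02278) ≈ 2.6096°.

2.610°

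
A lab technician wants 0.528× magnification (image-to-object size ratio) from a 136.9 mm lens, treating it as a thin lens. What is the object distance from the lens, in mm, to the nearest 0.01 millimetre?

396.18 mm

With m = dᵢ/dₒ and 1/f = 1/dₒ + 1/dᵢ, substituting dᵢ = m·dₒ gives 1/f = (1 + 1/m)/dₒ, hence dₒ = f·(1 + 1/m).
dₒ = 136.9 × (1 + 1/0.528) = 136.9 × 2.89394 ≈ 396.180 mm.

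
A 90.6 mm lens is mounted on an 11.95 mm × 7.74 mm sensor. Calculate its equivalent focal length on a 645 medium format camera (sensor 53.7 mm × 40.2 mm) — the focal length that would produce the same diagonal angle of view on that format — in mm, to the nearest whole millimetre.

Sensor diagonal = √(11.95² + 7.74²) = √202.7101 ≈ 14.2376 mm.
Sensor diagonal = √(53.7² + 40.2²) = √4499.7300 ≈ 67.0800 mm.
Equal angle of view means equal diagonal/f ratio, so f₂ = f₁ · (diagonal₂/diagonal₁) = 90.6 × 67.0800/14.2376.
f₂ = 90.6 × 4.71146 ≈ 426.858 mm.

427 mm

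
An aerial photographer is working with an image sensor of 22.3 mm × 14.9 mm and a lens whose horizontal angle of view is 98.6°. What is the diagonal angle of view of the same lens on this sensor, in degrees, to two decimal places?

From the horizontal AOV: f = 22.3 / (2·tan(49.3°)) = 22.3 / 2.32521 ≈ 9.5905 mm.
Sensor diagonal = √(22.3² + 14.9²) = √719.3000 ≈ 26.8198 mm.
Diagonal AOV = 2·arctan(26.8198 / (2 × 9.5905)) = 2·arctan(1.39824) ≈ 108.8566°.

108.86°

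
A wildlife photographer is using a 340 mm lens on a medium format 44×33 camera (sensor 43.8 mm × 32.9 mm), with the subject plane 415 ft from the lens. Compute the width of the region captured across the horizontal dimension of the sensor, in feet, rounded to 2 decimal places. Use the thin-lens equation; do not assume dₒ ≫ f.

53.32 ft

dₒ: 415 ft × 304.8 mm/ft = 126492.00 mm.
Similar triangles through the lens centre give W/dₒ = w/dᵢ; with 1/f = 1/dₒ + 1/dᵢ this gives W = w·(dₒ − f)/f.
W = 43.8 mm × (126492 − 340) / 340 = 43.8 × 371.0353 ≈ 16251.345 mm = 16251.345/304.8 ft = 53.3181 ft.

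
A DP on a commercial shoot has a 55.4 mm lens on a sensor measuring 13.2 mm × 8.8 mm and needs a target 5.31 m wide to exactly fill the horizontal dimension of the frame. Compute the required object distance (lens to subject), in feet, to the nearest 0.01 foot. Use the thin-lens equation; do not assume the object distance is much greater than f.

W: 5.31 m = 5310 mm.
Magnification m = w/W = dᵢ/dₒ; combined with 1/f = 1/dₒ + 1/dᵢ this gives dₒ = f·(1 + W/w).
dₒ = 55.4 mm × (1 + 5310/13.2) = 55.4 × 403.2727 ≈ 22341.309 mm = 22341.309/304.8 ft = 73.2983 ft.

73.30 ft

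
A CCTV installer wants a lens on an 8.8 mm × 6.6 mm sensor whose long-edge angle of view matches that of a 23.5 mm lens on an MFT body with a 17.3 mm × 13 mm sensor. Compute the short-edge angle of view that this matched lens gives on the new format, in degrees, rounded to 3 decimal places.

30.866°

Equal long-edge AOV ⇒ f₂ = f₁ · 8.8/17.3 = 23.5 × 0.50867 ≈ 11.9538 mm.
Short-edge AOV on the new format = 2·arctan(6.6 / (2 × 11.9538)) = 2·arctan(0.27606) ≈ 30.8658°.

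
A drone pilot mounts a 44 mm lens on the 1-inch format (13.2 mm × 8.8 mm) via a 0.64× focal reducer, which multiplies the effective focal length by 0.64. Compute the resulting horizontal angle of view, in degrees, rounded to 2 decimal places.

26.38°

Effective focal length f = 44 × 0.64 = 28.16 mm.
α = 2·arctan(13.2 / (2 × 28.16)) = 2·arctan(0.23438) ≈ 26.3812°.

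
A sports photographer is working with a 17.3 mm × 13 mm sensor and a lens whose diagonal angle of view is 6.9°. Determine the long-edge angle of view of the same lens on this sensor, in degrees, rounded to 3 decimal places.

Sensor diagonal = √(17.3² + 13²) = √468.2900 ≈ 21.6400 mm.
From the diagonal AOV: f = 21.6400 / (2·tan(3.45°)) = 21.6400 / 0.12057 ≈ 179.4757 mm.
Long-edge AOV = 2·arctan(17.3 / (2 × 179.4757)) = 2·arctan(0.04820) ≈ 5.5186°.

5.519°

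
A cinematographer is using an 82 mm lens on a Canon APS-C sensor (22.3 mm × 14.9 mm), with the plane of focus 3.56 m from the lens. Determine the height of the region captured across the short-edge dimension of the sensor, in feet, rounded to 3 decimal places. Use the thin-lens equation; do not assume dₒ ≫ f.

dₒ: 3.56 m = 3560 mm.
Similar triangles through the lens centre give W/dₒ = h/dᵢ; with 1/f = 1/dₒ + 1/dᵢ this gives W = h·(dₒ − f)/f.
W = 14.9 mm × (3560 − 82) / 82 = 14.9 × 42.4146 ≈ 631.978 mm = 631.978/304.8 ft = 2.07342 ft.

2.073 ft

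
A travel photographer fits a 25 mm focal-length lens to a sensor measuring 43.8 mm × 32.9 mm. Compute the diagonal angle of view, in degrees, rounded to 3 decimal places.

Sensor diagonal = √(43.8² + 32.9²) = √3000.8500 ≈ 54.7800 mm.
Angle of view α = 2·arctan(d/2f) with d = 54.7800 mm and f = 25 mm.
d/2f = 1.09560; arctan(1.09560) ≈ 47.6120°, so α ≈ 95.2240°.

95.224°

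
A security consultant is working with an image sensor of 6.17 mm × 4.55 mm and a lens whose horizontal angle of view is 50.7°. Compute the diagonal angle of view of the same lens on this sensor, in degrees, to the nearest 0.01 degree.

From the horizontal AOV: f = 6.17 / (2·tan(25.35°)) = 6.17 / 0.94753 ≈ 6.5117 mm.
Sensor diagonal = √(6.17² + 4.55²) = √58.7714 ≈ 7.6663 mm.
Diagonal AOV = 2·arctan(7.6663 / (2 × 6.5117)) = 2·arctan(0.58866) ≈ 60.9669°.

60.97°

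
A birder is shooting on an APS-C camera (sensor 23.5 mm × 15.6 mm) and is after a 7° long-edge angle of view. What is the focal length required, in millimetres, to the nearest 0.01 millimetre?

From α = 2·arctan(w/2f) we get f = w / (2·tan(α/2)).
With w = 23.5 mm and α/2 = 3.5°, tan(α/2) ≈ 0.06116, so f ≈ 23.5 / 0.12233 ≈ 192.1108 mm.

192.11 mm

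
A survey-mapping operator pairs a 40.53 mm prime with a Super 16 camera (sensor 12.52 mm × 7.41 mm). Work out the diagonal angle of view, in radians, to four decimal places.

Sensor diagonal = √(12.52² + 7.41²) = √211.6585 ≈ 14.5485 mm.
Angle of view α = 2·arctan(d/2f) with d = 14.5485 mm and f = 40.53 mm.
d/2f = 0.17948; arctan(0.17948) ≈ 0.1776 rad, so α ≈ 0.3552 rad.

0.3552 rad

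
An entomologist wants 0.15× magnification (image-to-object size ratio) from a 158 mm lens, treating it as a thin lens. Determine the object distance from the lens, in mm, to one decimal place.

With m = dᵢ/dₒ and 1/f = 1/dₒ + 1/dᵢ, substituting dᵢ = m·dₒ gives 1/f = (1 + 1/m)/dₒ, hence dₒ = f·(1 + 1/m).
dₒ = 158 × (1 + 1/0.15) = 158 × 7.66667 ≈ 1211.333 mm.

1211.3 mm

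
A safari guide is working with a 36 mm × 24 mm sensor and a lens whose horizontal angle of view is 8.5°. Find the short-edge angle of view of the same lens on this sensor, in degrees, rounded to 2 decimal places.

From the horizontal AOV: f = 36 / (2·tan(4.25°)) = 36 / 0.14863 ≈ 242.2193 mm.
Short-edge AOV = 2·arctan(24 / (2 × 242.2193)) = 2·arctan(0.04954) ≈ 5.6724°.

5.67°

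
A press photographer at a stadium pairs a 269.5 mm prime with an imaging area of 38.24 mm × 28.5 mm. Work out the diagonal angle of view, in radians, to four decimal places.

Sensor diagonal = √(38.24² + 28.5²) = √2274.5476 ≈ 47.6922 mm.
Angle of view α = 2·arctan(d/2f) with d = 47.6922 mm and f = 269.5 mm.
d/2f = 0.08848; arctan(0.08848) ≈ 0.0883 rad, so α ≈ 0.1765 rad.

0.1765 rad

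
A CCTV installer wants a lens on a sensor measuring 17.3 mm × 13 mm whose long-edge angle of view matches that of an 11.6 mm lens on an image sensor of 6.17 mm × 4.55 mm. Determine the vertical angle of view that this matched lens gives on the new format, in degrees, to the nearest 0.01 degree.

22.60°

Equal long-edge AOV ⇒ f₂ = f₁ · 17.3/6.17 = 11.6 × 2.80389 ≈ 32.5251 mm.
Vertical AOV on the new format = 2·arctan(13 / (2 × 32.5251)) = 2·arctan(0.19985) ≈ 22.6028°.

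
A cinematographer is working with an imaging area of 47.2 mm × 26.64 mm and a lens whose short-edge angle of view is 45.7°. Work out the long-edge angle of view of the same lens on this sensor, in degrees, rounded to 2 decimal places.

73.49°

From the short-edge AOV: f = 26.64 / (2·tan(22.85°)) = 26.64 / 0.84278 ≈ 31.6098 mm.
Long-edge AOV = 2·arctan(47.2 / (2 × 31.6098)) = 2·arctan(0.74660) ≈ 73.4904°.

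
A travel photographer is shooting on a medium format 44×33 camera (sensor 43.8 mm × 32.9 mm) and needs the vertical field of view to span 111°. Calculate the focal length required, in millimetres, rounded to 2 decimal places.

From α = 2·arctan(h/2f) we get f = h / (2·tan(α/2)).
With h = 32.9 mm and α/2 = 55.5°, tan(α/2) ≈ 1.45501, so f ≈ 32.9 / 2.91002 ≈ 11.3058 mm.

11.31 mm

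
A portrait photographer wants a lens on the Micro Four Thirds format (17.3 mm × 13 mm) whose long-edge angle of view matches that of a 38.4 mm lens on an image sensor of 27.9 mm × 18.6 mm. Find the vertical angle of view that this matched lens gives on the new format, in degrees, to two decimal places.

30.54°

Equal long-edge AOV ⇒ f₂ = f₁ · 17.3/27.9 = 38.4 × 0.62007 ≈ 23.8108 mm.
Vertical AOV on the new format = 2·arctan(13 / (2 × 23.8108)) = 2·arctan(0.27299) ≈ 30.5378°.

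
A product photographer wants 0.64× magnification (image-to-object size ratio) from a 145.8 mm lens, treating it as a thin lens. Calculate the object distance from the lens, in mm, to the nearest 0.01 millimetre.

With m = dᵢ/dₒ and 1/f = 1/dₒ + 1/dᵢ, substituting dᵢ = m·dₒ gives 1/f = (1 + 1/m)/dₒ, hence dₒ = f·(1 + 1/m).
dₒ = 145.8 × (1 + 1/0.64) = 145.8 × 2.56250 ≈ 373.613 mm.

373.61 mm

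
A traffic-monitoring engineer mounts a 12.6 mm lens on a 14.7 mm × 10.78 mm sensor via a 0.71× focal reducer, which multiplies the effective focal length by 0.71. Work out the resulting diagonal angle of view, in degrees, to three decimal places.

91.069°

Effective focal length f = 12.6 × 0.71 = 8.946 mm.
Sensor diagonal = √(14.7² + 10.78²) = √332.2984 ≈ 18.2291 mm.
α = 2·arctan(18.229 / (2 × 8.946)) = 2·arctan(1.01884) ≈ 91.0692°.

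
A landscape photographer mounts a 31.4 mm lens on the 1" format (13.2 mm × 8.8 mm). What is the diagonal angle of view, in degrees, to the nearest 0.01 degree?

28.35°

Sensor diagonal = √(13.2² + 8.8²) = √251.6800 ≈ 15.8644 mm.
Angle of view α = 2·arctan(d/2f) with d = 15.8644 mm and f = 31.4 mm.
d/2f = 0.25262; arctan(0.25262) ≈ 14.1773°, so α ≈ 28.3547°.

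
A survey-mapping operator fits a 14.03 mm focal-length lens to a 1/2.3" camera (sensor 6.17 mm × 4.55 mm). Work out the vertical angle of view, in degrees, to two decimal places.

Angle of view α = 2·arctan(h/2f) with h = 4.55 mm and f = 14.03 mm.
h/2f = 0.16215; arctan(0.16215) ≈ 9.2105°, so α ≈ 18.4210°.

18.42°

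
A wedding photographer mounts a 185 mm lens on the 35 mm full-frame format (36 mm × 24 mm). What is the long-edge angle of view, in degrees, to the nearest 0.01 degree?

Angle of view α = 2·arctan(w/2f) with w = 36 mm and f = 185 mm.
w/2f = 0.09730; arctan(0.09730) ≈ 5.5572°, so α ≈ 11.1145°.

11.11°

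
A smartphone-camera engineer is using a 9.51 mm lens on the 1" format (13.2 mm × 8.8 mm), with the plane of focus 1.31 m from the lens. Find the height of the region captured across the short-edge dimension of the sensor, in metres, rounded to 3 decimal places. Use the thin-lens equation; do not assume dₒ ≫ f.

1.203 m

dₒ: 1.31 m = 1310 mm.
Similar triangles through the lens centre give W/dₒ = h/dᵢ; with 1/f = 1/dₒ + 1/dᵢ this gives W = h·(dₒ − f)/f.
W = 8.8 mm × (1310 − 9.51) / 9.51 = 8.8 × 136.7497 ≈ 1203.398 mm = 1.2034 m.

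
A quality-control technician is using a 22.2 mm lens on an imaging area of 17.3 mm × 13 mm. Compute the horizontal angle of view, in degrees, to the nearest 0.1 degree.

42.6°

Angle of view α = 2·arctan(w/2f) with w = 17.3 mm and f = 22.2 mm.
w/2f = 0.38964; arctan(0.38964) ≈ 21.2879°, so α ≈ 42.5757°.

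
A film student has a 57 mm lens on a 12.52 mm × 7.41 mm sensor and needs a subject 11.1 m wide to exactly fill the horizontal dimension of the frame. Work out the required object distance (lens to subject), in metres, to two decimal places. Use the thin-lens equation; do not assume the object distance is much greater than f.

50.59 m

W: 11.1 m = 11100 mm.
Magnification m = w/W = dᵢ/dₒ; combined with 1/f = 1/dₒ + 1/dᵢ this gives dₒ = f·(1 + W/w).
dₒ = 57 mm × (1 + 11100/12.52) = 57 × 887.5815 ≈ 50592.144 mm = 50.5921 m.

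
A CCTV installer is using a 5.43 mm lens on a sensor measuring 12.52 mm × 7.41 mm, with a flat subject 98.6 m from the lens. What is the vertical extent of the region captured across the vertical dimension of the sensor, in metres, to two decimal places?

dₒ: 98.6 m = 98600 mm.
Similar triangles through the lens centre give W/dₒ = h/dᵢ; with 1/f = 1/dₒ + 1/dᵢ this gives W = h·(dₒ − f)/f.
W = 7.41 mm × (98600 − 5.43) / 5.43 = 7.41 × 18157.3794 ≈ 134546.181 mm = 134.546 m.

134.55 m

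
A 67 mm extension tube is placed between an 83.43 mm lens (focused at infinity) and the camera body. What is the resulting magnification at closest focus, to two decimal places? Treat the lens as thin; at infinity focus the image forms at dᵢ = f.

0.80×

The tube moves the image plane from f to f + e, so dᵢ = 83.43 + 67 = 150.43 mm. Focus is achieved when 1/f = 1/dₒ + 1/dᵢ, giving dₒ = 1/(1/f − 1/(f+e)).
Magnification m = dᵢ/dₒ = (f+e)·(1/f − 1/(f+e)) = e/f = 67/83.43 ≈ 0.8031.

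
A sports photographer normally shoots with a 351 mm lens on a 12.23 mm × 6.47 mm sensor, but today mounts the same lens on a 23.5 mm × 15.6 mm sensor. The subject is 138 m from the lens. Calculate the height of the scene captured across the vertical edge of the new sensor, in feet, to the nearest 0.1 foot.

20.1 ft

The focal length stays 351 mm; the relevant sensor dimension is now h = 15.6 mm. Object distance dₒ = 138 m = 138000 mm.
Thin-lens field height W = h·(dₒ − f)/f = 15.6 × (138000 − 351)/351 ≈ 6117.733 mm = 6117.733/304.8 ft = 20.0713 ft.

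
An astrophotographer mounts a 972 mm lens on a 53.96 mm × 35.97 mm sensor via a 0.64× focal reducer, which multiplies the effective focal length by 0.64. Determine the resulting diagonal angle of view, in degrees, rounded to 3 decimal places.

5.968°

Effective focal length f = 972 × 0.64 = 622.08 mm.
Sensor diagonal = √(53.96² + 35.97²) = √4205.5225 ≈ 64.8500 mm.
α = 2·arctan(64.850 / (2 × 622.08)) = 2·arctan(0.05212) ≈ 5.9675°.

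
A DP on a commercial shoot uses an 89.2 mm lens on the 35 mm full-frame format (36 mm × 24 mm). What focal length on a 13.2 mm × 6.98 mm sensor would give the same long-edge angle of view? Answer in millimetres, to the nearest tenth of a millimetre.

Equal angle of view means equal width/f ratio, so f₂ = f₁ · (width₂/width₁) = 89.2 × 13.2/36.
f₂ = 89.2 × 0.36667 ≈ 32.707 mm.

32.7 mm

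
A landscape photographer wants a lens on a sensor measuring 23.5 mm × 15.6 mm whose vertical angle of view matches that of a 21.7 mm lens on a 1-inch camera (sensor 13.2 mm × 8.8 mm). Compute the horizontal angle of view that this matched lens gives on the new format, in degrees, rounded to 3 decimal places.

Equal vertical AOV ⇒ f₂ = f₁ · 15.6/8.8 = 21.7 × 1.77273 ≈ 38.4682 mm.
Horizontal AOV on the new format = 2·arctan(23.5 / (2 × 38.4682)) = 2·arctan(0.30545) ≈ 33.9703°.

33.970°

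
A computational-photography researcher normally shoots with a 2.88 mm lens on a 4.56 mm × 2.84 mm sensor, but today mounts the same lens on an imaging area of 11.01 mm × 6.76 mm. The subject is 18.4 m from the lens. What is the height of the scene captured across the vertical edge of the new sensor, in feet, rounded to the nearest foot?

142 ft

The focal length stays 2.88 mm; the relevant sensor dimension is now h = 6.76 mm. Object distance dₒ = 18.4 m = 18400 mm.
Thin-lens field height W = h·(dₒ − f)/f = 6.76 × (18400 − 2.88)/2.88 ≈ 43182.129 mm = 43182.129/304.8 ft = 141.674 ft.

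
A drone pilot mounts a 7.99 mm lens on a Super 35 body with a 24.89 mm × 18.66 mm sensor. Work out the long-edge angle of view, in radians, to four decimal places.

2.0001 rad

Angle of view α = 2·arctan(w/2f) with w = 24.89 mm and f = 7.99 mm.
w/2f = 1.55757; arctan(1.55757) ≈ 1.0000 rad, so α ≈ 2.0001 rad.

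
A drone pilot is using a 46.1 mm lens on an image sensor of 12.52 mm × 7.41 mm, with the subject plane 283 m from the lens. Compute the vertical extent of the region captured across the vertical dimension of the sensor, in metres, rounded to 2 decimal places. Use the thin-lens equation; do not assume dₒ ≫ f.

dₒ: 283 m = 283000 mm.
Similar triangles through the lens centre give W/dₒ = h/dᵢ; with 1/f = 1/dₒ + 1/dᵢ this gives W = h·(dₒ − f)/f.
W = 7.41 mm × (283000 − 46.1) / 46.1 = 7.41 × 6137.8286 ≈ 45481.310 mm = 45.4813 m.

45.48 m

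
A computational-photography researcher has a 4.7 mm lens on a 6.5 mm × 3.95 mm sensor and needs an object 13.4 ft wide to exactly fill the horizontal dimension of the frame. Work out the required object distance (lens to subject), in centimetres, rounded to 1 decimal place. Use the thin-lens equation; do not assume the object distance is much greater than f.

W: 13.4 ft × 304.8 mm/ft = 4084.32 mm.
Magnification m = w/W = dᵢ/dₒ; combined with 1/f = 1/dₒ + 1/dᵢ this gives dₒ = f·(1 + W/w).
dₒ = 4.7 mm × (1 + 4084.32/6.5) = 4.7 × 629.3569 ≈ 2957.977 mm = 295.798 cm.

295.8 cm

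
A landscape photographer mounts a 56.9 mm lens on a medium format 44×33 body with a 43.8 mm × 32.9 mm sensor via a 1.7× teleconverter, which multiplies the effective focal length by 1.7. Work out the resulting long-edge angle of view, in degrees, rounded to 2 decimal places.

Effective focal length f = 56.9 × 1.7 = 96.73 mm.
α = 2·arctan(43.8 / (2 × 96.73)) = 2·arctan(0.22640) ≈ 25.5138°.

25.51°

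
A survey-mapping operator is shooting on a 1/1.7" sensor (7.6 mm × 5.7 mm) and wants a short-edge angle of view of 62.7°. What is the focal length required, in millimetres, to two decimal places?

4.68 mm

From α = 2·arctan(h/2f) we get f = h / (2·tan(α/2)).
With h = 5.7 mm and α/2 = 31.35°, tan(α/2) ≈ 0.60921, so f ≈ 5.7 / 1.21841 ≈ 4.6782 mm.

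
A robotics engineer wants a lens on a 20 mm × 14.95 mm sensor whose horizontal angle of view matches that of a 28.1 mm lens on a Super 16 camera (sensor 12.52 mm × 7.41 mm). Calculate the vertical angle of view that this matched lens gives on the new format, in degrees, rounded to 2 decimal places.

18.91°

Equal horizontal AOV ⇒ f₂ = f₁ · 20/12.52 = 28.1 × 1.59744 ≈ 44.8882 mm.
Vertical AOV on the new format = 2·arctan(14.95 / (2 × 44.8882)) = 2·arctan(0.16652) ≈ 18.9088°.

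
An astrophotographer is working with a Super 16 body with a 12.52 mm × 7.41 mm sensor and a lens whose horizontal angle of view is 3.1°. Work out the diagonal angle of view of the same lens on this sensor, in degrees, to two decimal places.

3.60°

From the horizontal AOV: f = 12.52 / (2·tan(1.55°)) = 12.52 / 0.05412 ≈ 231.3446 mm.
Sensor diagonal = √(12.52² + 7.41²) = √211.6585 ≈ 14.5485 mm.
Diagonal AOV = 2·arctan(14.5485 / (2 × 231.3446)) = 2·arctan(0.03144) ≈ 3.6020°.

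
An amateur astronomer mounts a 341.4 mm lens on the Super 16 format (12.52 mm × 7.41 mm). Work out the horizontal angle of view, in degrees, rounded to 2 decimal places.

Angle of view α = 2·arctan(w/2f) with w = 12.52 mm and f = 341.4 mm.
w/2f = 0.01834; arctan(0.01834) ≈ 1.0505°, so α ≈ 2.1009°.

2.10°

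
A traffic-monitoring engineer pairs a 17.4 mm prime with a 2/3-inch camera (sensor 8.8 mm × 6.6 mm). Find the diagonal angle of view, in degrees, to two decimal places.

35.08°

Sensor diagonal = √(8.8² + 6.6²) = √121.0000 ≈ 11.0000 mm.
Angle of view α = 2·arctan(d/2f) with d = 11.0000 mm and f = 17.4 mm.
d/2f = 0.31609; arctan(0.31609) ≈ 17.5413°, so α ≈ 35.0827°.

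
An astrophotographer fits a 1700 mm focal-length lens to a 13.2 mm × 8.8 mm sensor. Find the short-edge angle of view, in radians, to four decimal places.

0.0052 rad

Angle of view α = 2·arctan(h/2f) with h = 8.8 mm and f = 1700 mm.
h/2f = 0.00259; arctan(0.00259) ≈ 0.0026 rad, so α ≈ 0.0052 rad.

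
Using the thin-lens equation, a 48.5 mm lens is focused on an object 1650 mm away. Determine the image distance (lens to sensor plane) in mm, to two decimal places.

49.97 mm

1/dᵢ = 1/f − 1/dₒ = 1/48.5 − 1/1650 = 0.0200125 mm⁻¹.
dᵢ = 1/0.0200125 ≈ 49.9688 mm.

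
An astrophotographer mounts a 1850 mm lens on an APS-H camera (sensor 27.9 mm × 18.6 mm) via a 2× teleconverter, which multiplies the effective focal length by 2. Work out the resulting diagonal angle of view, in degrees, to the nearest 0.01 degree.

0.52°

Effective focal length f = 1850 × 2 = 3700 mm.
Sensor diagonal = √(27.9² + 18.6²) = √1124.3700 ≈ 33.5316 mm.
α = 2·arctan(33.532 / (2 × 3700)) = 2·arctan(0.00453) ≈ 0.5192°.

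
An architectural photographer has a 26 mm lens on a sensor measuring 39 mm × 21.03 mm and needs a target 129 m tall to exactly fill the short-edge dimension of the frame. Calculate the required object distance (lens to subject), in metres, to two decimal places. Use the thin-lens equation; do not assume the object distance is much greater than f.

W: 129 m = 129000 mm.
Magnification m = h/W = dᵢ/dₒ; combined with 1/f = 1/dₒ + 1/dᵢ this gives dₒ = f·(1 + W/h).
dₒ = 26 mm × (1 + 129000/21.03) = 26 × 6135.0942 ≈ 159512.448 mm = 159.512 m.

159.51 m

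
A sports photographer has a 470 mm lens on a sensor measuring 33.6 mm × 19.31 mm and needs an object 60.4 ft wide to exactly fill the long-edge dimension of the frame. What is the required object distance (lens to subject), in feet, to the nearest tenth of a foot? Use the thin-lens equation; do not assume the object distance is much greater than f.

W: 60.4 ft × 304.8 mm/ft = 18409.92 mm.
Magnification m = w/W = dᵢ/dₒ; combined with 1/f = 1/dₒ + 1/dᵢ this gives dₒ = f·(1 + W/w).
dₒ = 470 mm × (1 + 18409.9/33.6) = 470 × 548.9143 ≈ 257989.706 mm = 257989.706/304.8 ft = 846.423 ft.

846.4 ft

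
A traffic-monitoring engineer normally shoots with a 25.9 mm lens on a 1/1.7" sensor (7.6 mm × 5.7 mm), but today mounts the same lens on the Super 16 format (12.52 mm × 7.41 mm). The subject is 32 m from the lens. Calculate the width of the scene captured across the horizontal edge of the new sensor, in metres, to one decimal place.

15.5 m

The focal length stays 25.9 mm; the relevant sensor dimension is now w = 12.52 mm. Object distance dₒ = 32 m = 32000 mm.
Thin-lens field width W = w·(dₒ − f)/f = 12.52 × (32000 − 25.9)/25.9 ≈ 15456.206 mm = 15.4562 m.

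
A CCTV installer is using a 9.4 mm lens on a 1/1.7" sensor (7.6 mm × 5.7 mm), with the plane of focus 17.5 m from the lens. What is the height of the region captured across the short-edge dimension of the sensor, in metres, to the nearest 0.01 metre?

10.61 m

dₒ: 17.5 m = 17500 mm.
Similar triangles through the lens centre give W/dₒ = h/dᵢ; with 1/f = 1/dₒ + 1/dᵢ this gives W = h·(dₒ − f)/f.
W = 5.7 mm × (17500 − 9.4) / 9.4 = 5.7 × 1860.7021 ≈ 10606.002 mm = 10.606 m.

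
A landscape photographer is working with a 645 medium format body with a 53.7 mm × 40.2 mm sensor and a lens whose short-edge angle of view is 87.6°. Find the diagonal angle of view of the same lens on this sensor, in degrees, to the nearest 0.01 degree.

116.00°

From the short-edge AOV: f = 40.2 / (2·tan(43.8°)) = 40.2 / 1.91793 ≈ 20.9601 mm.
Sensor diagonal = √(53.7² + 40.2²) = √4499.7300 ≈ 67.0800 mm.
Diagonal AOV = 2·arctan(67.0800 / (2 × 20.9601)) = 2·arctan(1.60018) ≈ 115.9952°.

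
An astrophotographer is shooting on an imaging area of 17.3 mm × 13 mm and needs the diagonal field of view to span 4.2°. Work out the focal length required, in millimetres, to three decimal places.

295.078 mm

Sensor diagonal = √(17.3² + 13²) = √468.2900 ≈ 21.6400 mm.
From α = 2·arctan(d/2f) we get f = d / (2·tan(α/2)).
With d = 21.6400 mm and α/2 = 2.1°, tan(α/2) ≈ 0.03667, so f ≈ 21.6400 / 0.07334 ≈ 295.0776 mm.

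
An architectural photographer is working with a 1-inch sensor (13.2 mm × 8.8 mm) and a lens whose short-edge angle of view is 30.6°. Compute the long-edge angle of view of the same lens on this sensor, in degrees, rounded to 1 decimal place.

44.6°

From the short-edge AOV: f = 8.8 / (2·tan(15.3°)) = 8.8 / 0.54714 ≈ 16.0837 mm.
Long-edge AOV = 2·arctan(13.2 / (2 × 16.0837)) = 2·arctan(0.41035) ≈ 44.6219°.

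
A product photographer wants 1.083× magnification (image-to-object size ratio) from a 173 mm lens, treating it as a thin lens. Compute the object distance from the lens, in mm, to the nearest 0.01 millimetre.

332.74 mm

With m = dᵢ/dₒ and 1/f = 1/dₒ + 1/dᵢ, substituting dᵢ = m·dₒ gives 1/f = (1 + 1/m)/dₒ, hence dₒ = f·(1 + 1/m).
dₒ = 173 × (1 + 1/1.083) = 173 × 1.92336 ≈ 332.741 mm.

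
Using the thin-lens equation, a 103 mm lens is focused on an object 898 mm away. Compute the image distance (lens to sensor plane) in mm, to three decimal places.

1/dᵢ = 1/f − 1/dₒ = 1/103 − 1/898 = 0.0085952 mm⁻¹.
dᵢ = 1/0.0085952 ≈ 116.3447 mm.

116.345 mm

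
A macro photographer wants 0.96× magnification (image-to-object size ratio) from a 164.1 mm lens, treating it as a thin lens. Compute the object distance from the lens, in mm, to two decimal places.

With m = dᵢ/dₒ and 1/f = 1/dₒ + 1/dᵢ, substituting dᵢ = m·dₒ gives 1/f = (1 + 1/m)/dₒ, hence dₒ = f·(1 + 1/m).
dₒ = 164.1 × (1 + 1/0.96) = 164.1 × 2.04167 ≈ 335.038 mm.

335.04 mm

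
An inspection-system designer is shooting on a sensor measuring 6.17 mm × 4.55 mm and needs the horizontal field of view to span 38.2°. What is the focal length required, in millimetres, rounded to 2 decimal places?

From α = 2·arctan(w/2f) we get f = w / (2·tan(α/2)).
With w = 6.17 mm and α/2 = 19.1°, tan(α/2) ≈ 0.34628, so f ≈ 6.17 / 0.69256 ≈ 8.9089 mm.

8.91 mm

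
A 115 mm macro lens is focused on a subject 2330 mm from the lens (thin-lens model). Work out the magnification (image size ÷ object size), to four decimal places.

Thin lens: 1/f = 1/dₒ + 1/dᵢ → 1/dᵢ = 1/115 − 1/2330 = 0.0082665 mm⁻¹, so dᵢ ≈ 120.9707 mm.
Magnification m = dᵢ/dₒ = 120.9707/2330 ≈ 0.05192.

0.0519×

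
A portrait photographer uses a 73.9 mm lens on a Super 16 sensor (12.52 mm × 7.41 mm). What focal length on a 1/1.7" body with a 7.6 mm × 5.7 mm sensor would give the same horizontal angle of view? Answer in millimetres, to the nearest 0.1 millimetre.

Equal angle of view means equal width/f ratio, so f₂ = f₁ · (width₂/width₁) = 73.9 × 7.6/12.52.
f₂ = 73.9 × 0.60703 ≈ 44.859 mm.

44.9 mm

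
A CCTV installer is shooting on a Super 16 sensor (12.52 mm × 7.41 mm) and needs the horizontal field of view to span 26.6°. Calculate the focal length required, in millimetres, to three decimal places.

26.482 mm

From α = 2·arctan(w/2f) we get f = w / (2·tan(α/2)).
With w = 12.52 mm and α/2 = 13.3°, tan(α/2) ≈ 0.23639, so f ≈ 12.52 / 0.47278 ≈ 26.4817 mm.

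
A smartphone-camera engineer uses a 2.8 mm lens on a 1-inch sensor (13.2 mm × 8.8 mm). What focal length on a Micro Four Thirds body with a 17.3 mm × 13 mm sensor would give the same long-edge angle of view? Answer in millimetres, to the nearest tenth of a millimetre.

3.7 mm

Equal angle of view means equal width/f ratio, so f₂ = f₁ · (width₂/width₁) = 2.8 × 17.3/13.2.
f₂ = 2.8 × 1.31061 ≈ 3.670 mm.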